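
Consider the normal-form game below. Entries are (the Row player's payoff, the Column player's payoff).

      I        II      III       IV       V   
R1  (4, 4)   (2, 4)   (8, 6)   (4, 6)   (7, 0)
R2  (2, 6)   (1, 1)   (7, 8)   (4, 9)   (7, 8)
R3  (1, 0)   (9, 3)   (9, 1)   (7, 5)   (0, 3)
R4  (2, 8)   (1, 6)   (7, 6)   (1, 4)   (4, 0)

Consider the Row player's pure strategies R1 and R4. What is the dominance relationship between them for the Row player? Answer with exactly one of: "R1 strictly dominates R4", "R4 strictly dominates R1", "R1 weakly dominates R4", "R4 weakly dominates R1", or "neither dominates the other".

R1's payoffs vs R4's, by the Column player's action — I: 4>2, II: 2>1, III: 8>7, IV: 4>1, V: 7>4.
R1 gives a strictly higher payoff against each choice by the Column player, so R1 strictly dominates R4.

R1 strictly dominates R4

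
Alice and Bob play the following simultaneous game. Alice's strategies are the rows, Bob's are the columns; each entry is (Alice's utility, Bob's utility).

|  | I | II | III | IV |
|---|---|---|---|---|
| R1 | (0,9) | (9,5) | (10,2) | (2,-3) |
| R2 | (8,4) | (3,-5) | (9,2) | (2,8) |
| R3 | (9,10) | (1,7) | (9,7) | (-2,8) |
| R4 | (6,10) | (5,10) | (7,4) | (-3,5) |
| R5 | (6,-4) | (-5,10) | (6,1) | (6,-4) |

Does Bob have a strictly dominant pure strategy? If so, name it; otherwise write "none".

none

I fails to dominate II at R4 (10=10).
II fails to dominate I at R1 (5<9).
III fails to dominate I at R1 (2<9).
IV fails to dominate I at R1 (-3<9).
No single strategy dominates all the others.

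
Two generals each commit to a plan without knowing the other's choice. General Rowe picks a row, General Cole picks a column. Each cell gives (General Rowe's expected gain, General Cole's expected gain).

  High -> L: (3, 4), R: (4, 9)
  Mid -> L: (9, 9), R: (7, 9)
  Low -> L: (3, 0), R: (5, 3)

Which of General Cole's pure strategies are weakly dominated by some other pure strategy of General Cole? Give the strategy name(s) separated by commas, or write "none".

R weakly dominates L — High: 9>4, Mid: 9=9, Low: 3>0.
R is not dominated — it holds its own against L at High (9>4).

L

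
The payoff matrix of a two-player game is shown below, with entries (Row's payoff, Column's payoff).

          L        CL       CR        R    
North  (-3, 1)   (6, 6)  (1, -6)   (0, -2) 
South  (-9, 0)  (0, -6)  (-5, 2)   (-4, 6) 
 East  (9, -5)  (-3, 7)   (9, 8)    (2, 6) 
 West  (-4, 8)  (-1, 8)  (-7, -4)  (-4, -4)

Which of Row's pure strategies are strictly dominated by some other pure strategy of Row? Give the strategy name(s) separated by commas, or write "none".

South, West

North is not dominated — it holds its own against South at L (-3>-9); East at CL (6>-3); West at L (-3>-4).
North strictly dominates South — L: -3>-9, CL: 6>0, CR: 1>-5, R: 0>-4.
East: no other strategy beats it everywhere (North at L (9>-3); South at L (9>-9); West at L (9>-4)).
West is strictly dominated by North (L: -3>-4, CL: 6>-1, CR: 1>-7, R: 0>-4).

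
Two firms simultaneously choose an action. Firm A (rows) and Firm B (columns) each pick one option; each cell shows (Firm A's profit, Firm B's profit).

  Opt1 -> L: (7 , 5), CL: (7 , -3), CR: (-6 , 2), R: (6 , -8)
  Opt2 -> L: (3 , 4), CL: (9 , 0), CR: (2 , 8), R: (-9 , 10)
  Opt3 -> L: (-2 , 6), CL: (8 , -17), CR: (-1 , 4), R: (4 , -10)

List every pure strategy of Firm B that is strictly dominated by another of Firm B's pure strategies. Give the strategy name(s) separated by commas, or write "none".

CL

L: no other strategy beats it everywhere (CL at Opt1 (5>-3); CR at Opt1 (5>2); R at Opt1 (5>-8)).
L strictly dominates CL — Opt1: 5>-3, Opt2: 4>0, Opt3: 6>-17.
CR: no other strategy beats it everywhere (L at Opt2 (8>4); CL at Opt1 (2>-3); R at Opt1 (2>-8)).
R: no other strategy beats it everywhere (L at Opt2 (10>4); CL at Opt2 (10>0); CR at Opt2 (10>8)).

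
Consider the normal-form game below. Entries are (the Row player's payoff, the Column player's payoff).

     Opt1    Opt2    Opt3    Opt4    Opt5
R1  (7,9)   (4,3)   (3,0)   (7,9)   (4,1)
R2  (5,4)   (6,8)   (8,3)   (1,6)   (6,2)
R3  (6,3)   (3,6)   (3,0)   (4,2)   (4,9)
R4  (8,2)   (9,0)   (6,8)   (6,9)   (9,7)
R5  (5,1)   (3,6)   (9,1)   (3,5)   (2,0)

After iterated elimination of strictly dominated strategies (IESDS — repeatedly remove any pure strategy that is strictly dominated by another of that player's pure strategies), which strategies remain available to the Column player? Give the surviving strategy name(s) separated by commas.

Opt1, Opt4

For the Row player, R4 strictly dominates R3 on the remaining columns (Opt1: 8>6, Opt2: 9>3, Opt3: 6>3, Opt4: 6>4, Opt5: 9>4); eliminate R3.
Column Opt3 is eliminated: Opt4 beats it against every remaining row (R1: 9>0, R2: 6>3, R4: 9>8, R5: 5>1).
For the Row player, R4 strictly dominates R2 on the remaining columns (Opt1: 8>5, Opt2: 9>6, Opt4: 6>1, Opt5: 9>6); eliminate R2.
The Row player's strategy R5 is strictly dominated by R1 (Opt1: 7>5, Opt2: 4>3, Opt4: 7>3, Opt5: 4>2) and is removed.
The Column player's strategy Opt2 is strictly dominated by Opt1 (R1: 9>3, R4: 2>0) and is removed.
Column Opt5 is eliminated: Opt4 beats it against every remaining row (R1: 9>1, R4: 9>7).
Among the remaining strategies, none is strictly dominated by another pure strategy of the same player, so the elimination stops.
Surviving strategies — the Row player: {R1, R4}; the Column player: {Opt1, Opt4}.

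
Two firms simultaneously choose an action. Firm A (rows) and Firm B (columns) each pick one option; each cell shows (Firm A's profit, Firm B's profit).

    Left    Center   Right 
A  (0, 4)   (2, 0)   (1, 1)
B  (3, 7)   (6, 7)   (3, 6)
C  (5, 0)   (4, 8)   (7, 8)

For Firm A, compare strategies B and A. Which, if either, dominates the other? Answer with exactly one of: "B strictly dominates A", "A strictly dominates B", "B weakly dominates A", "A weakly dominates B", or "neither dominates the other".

Compare B to A across every action of Firm B: Left: 3>0, Center: 6>2, Right: 3>1.
B gives a strictly higher payoff against every action of Firm B, so B strictly dominates A.

B strictly dominates A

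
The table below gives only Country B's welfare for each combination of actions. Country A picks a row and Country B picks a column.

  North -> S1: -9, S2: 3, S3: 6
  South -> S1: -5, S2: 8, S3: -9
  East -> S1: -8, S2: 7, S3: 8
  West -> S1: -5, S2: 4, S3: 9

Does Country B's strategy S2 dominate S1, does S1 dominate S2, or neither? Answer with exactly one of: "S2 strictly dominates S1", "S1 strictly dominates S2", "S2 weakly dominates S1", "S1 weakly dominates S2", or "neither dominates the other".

S2's payoffs vs S1's, by Country A's action — North: 3>-9, South: 8>-5, East: 7>-8, West: 4>-5.
Every comparison favours S2, so S2 strictly dominates S1.

S2 strictly dominates S1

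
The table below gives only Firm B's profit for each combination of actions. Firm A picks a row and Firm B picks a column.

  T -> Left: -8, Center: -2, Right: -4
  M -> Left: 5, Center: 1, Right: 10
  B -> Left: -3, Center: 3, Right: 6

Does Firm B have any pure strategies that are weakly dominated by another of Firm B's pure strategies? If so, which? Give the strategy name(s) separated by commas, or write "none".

Left is weakly dominated by Right (T: -4>-8, M: 10>5, B: 6>-3).
Nothing dominates Center: Left at T (-2>-8); Right at T (-2>-4).
Nothing dominates Right: Left at T (-4>-8); Center at M (10>1).

Left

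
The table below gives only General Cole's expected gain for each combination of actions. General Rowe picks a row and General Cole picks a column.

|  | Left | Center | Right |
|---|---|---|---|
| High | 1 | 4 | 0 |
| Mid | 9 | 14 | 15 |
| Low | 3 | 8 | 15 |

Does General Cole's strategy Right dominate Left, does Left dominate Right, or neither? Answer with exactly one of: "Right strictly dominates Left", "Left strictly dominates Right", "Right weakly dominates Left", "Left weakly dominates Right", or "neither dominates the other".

neither dominates the other

Compare Right to Left across each opponent action: High: 0<1, Mid: 15>9, Low: 15>3.
Right does better at Mid, Low but worse at High; neither strategy dominates the other.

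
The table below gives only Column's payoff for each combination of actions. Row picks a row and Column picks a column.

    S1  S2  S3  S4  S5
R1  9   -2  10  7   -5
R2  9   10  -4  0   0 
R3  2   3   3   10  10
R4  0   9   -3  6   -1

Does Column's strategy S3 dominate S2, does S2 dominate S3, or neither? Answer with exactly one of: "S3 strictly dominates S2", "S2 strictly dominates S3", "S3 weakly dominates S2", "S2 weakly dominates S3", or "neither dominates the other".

Compare S3 to S2 across each choice by Row: R1: 10>-2, R2: -4<10, R3: 3=3, R4: -3<9.
S3 does better at R1 but worse at R2, R4; neither strategy dominates the other.

neither dominates the other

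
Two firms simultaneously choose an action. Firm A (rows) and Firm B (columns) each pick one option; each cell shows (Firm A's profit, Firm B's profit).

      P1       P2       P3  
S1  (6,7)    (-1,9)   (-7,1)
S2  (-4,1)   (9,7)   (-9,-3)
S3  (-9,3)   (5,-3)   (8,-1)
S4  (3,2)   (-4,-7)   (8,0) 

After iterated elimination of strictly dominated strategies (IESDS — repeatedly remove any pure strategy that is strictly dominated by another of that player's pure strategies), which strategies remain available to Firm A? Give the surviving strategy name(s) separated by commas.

S2

For Firm B, P1 strictly dominates P3 on the remaining rows (S1: 7>1, S2: 1>-3, S3: 3>-1, S4: 2>0); eliminate P3.
For Firm A, S2 strictly dominates S3 on the remaining columns (P1: -4>-9, P2: 9>5); eliminate S3.
Row S4 is eliminated: S1 beats it against every remaining column (P1: 6>3, P2: -1>-4).
For Firm B, P2 strictly dominates P1 on the remaining rows (S1: 9>7, S2: 7>1); eliminate P1.
Row S1 is eliminated: S2 beats it against every remaining column (P2: 9>-1).
Among the remaining strategies, none is strictly dominated by another pure strategy of the same player, so the elimination stops.
Surviving strategies — Firm A: {S2}; Firm B: {P2}.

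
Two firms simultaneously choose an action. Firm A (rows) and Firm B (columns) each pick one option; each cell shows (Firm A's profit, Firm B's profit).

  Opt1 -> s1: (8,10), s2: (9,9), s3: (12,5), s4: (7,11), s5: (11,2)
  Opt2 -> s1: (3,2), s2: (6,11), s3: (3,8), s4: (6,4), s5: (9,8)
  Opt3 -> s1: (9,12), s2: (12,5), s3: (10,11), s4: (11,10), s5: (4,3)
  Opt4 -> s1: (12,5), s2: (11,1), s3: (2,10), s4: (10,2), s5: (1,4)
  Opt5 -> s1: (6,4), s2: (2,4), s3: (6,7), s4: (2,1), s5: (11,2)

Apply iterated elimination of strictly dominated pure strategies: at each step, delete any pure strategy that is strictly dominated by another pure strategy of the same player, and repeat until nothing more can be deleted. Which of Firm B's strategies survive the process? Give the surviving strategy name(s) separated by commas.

s1, s3, s4

For Firm A, Opt1 strictly dominates Opt2 on the remaining columns (s1: 8>3, s2: 9>6, s3: 12>3, s4: 7>6, s5: 11>9); eliminate Opt2.
For Firm B, s1 strictly dominates s5 on the remaining rows (Opt1: 10>2, Opt3: 12>3, Opt4: 5>4, Opt5: 4>2); eliminate s5.
For Firm A, Opt1 strictly dominates Opt5 on the remaining columns (s1: 8>6, s2: 9>2, s3: 12>6, s4: 7>2); eliminate Opt5.
Firm B's strategy s2 is strictly dominated by s1 (Opt1: 10>9, Opt3: 12>5, Opt4: 5>1) and is removed.
Among the remaining strategies, none is strictly dominated by another pure strategy of the same player, so the elimination stops.
Surviving strategies — Firm A: {Opt1, Opt3, Opt4}; Firm B: {s1, s3, s4}.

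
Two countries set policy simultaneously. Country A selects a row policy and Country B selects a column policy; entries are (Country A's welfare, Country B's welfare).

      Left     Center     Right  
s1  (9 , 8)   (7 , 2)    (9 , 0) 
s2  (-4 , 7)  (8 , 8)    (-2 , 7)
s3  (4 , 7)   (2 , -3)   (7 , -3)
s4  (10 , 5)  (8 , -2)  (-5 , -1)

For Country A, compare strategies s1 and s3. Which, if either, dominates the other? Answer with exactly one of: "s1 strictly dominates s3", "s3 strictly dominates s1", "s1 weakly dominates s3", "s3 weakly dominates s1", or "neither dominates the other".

s1 strictly dominates s3

s1's payoffs vs s3's, by Country B's action — Left: 9>4, Center: 7>2, Right: 9>7.
Every comparison favours s1, so s1 strictly dominates s3.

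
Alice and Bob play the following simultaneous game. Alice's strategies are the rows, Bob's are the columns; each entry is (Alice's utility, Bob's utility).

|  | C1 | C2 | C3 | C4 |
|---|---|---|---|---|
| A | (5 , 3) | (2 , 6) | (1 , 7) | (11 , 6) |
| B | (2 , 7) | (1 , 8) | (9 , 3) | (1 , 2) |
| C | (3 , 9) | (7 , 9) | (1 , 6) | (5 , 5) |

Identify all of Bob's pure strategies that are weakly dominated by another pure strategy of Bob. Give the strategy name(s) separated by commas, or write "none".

C2 weakly dominates C1 — A: 6>3, B: 8>7, C: 9=9.
C2: no other strategy beats it everywhere (C1 at A (6>3); C3 at B (8>3); C4 at B (8>2)).
Nothing dominates C3: C1 at A (7>3); C2 at A (7>6); C4 at A (7>6).
C4: dominated, since C2 does at least as well everywhere (A: 6=6, B: 8>2, C: 9>5).

C1, C4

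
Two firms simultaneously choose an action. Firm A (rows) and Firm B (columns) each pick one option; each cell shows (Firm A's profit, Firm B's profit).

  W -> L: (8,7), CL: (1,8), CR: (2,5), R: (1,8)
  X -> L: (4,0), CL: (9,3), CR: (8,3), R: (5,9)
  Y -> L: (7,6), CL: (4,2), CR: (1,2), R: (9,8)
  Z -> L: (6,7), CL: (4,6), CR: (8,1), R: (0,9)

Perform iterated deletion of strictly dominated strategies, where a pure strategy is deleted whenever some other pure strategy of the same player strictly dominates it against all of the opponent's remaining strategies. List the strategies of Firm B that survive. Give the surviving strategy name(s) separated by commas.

Column L is eliminated: R beats it against every remaining row (W: 8>7, X: 9>0, Y: 8>6, Z: 9>7).
Row W is eliminated: X beats it against every remaining column (CL: 9>1, CR: 8>2, R: 5>1).
Column CL is eliminated: R beats it against every remaining row (X: 9>3, Y: 8>2, Z: 9>6).
Column CR is eliminated: R beats it against every remaining row (X: 9>3, Y: 8>2, Z: 9>1).
For Firm A, Y strictly dominates X on the remaining columns (R: 9>5); eliminate X.
For Firm A, Y strictly dominates Z on the remaining columns (R: 9>0); eliminate Z.
Among the remaining strategies, none is strictly dominated by another pure strategy of the same player, so the elimination stops.
Surviving strategies — Firm A: {Y}; Firm B: {R}.

R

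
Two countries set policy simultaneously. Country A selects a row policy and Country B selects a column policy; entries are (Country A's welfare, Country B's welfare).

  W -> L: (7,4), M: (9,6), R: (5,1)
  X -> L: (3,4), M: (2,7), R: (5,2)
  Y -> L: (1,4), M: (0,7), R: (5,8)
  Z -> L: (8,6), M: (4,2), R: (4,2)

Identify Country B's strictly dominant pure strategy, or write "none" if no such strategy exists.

L fails to dominate M at W (4<6).
M fails to dominate L at Z (2<6).
R fails to dominate L at W (1<4).
No single strategy dominates all the others.

none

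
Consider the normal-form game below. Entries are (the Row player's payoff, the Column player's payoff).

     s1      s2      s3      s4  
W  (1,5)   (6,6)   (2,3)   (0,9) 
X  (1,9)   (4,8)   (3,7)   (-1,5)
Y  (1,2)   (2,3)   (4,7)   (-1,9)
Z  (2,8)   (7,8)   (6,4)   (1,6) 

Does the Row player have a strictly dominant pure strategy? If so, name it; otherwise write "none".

Z

Z vs W: s1: 2>1, s2: 7>6, s3: 6>2, s4: 1>0.
Z vs X: s1: 2>1, s2: 7>4, s3: 6>3, s4: 1>-1.
Z vs Y: s1: 2>1, s2: 7>2, s3: 6>4, s4: 1>-1.
Z strictly beats every other strategy against every opponent action, so it is strictly dominant.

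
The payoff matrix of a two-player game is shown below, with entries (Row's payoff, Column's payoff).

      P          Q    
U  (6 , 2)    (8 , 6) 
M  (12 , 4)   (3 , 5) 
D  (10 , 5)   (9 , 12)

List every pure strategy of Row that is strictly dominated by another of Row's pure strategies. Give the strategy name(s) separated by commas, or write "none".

U is strictly dominated by D (P: 10>6, Q: 9>8).
M: no other strategy beats it everywhere (U at P (12>6); D at P (12>10)).
D is not dominated — it holds its own against U at P (10>6); M at Q (9>3).

U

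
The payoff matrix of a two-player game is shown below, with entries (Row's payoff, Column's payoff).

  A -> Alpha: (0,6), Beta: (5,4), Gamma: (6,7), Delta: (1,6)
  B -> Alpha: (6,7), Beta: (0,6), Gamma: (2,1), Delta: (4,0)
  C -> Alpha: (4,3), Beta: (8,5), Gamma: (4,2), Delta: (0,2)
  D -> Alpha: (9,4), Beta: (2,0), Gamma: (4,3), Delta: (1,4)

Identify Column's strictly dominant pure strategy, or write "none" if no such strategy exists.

Alpha fails to dominate Beta at C (3<5).
Beta fails to dominate Alpha at A (4<6).
Gamma fails to dominate Alpha at B (1<7).
Delta fails to dominate Alpha at A (6=6).
No single strategy dominates all the others.

none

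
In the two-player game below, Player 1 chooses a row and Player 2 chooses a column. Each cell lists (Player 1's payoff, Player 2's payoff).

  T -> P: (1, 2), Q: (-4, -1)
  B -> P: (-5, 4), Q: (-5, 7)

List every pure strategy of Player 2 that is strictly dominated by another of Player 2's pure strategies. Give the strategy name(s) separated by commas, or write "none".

P: no other strategy beats it everywhere (Q at T (2>-1)).
Q: no other strategy beats it everywhere (P at B (7>4)).

none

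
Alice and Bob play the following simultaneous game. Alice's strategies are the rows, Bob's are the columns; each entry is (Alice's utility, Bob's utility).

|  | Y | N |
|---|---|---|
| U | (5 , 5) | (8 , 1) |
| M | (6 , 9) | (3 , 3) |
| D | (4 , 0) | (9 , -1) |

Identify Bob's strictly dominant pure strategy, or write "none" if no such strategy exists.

Y vs N: U: 5>1, M: 9>3, D: 0>-1.
Y strictly beats every other strategy against every opponent action, so it is strictly dominant.

Y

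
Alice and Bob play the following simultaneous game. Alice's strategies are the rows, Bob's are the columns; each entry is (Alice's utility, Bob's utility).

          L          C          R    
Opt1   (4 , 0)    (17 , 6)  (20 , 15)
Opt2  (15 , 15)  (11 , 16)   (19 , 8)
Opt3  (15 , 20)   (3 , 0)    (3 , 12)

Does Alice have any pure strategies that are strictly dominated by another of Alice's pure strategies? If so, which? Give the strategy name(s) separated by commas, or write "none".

none

Opt1: no other strategy beats it everywhere (Opt2 at C (17>11); Opt3 at C (17>3)).
Opt2 is not dominated — it holds its own against Opt1 at L (15>4); Opt3 at L (15=15).
Opt3 is not dominated — it holds its own against Opt1 at L (15>4); Opt2 at L (15=15).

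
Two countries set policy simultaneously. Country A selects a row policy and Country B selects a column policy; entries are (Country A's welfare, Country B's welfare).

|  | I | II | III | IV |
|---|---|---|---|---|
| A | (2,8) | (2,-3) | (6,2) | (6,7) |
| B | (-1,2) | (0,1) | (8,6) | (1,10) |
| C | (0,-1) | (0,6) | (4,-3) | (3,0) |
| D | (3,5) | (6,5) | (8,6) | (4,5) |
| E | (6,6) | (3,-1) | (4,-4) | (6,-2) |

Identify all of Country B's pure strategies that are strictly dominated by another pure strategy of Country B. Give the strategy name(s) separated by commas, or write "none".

I: no other strategy beats it everywhere (II at A (8>-3); III at A (8>2); IV at A (8>7)).
Nothing dominates II: I at C (6>-1); III at C (6>-3); IV at C (6>0).
III: no other strategy beats it everywhere (I at B (6>2); II at A (2>-3); IV at D (6>5)).
IV: no other strategy beats it everywhere (I at B (10>2); II at A (7>-3); III at A (7>2)).

none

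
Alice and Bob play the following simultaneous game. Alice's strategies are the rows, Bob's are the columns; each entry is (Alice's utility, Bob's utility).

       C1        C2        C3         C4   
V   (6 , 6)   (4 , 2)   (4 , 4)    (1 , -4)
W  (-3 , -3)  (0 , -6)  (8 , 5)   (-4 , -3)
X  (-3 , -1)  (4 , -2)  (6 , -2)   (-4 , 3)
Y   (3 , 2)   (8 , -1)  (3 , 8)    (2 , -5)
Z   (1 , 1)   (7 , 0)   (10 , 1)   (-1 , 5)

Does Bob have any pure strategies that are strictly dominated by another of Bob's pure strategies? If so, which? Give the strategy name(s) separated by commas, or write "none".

C1: no other strategy beats it everywhere (C2 at V (6>2); C3 at V (6>4); C4 at V (6>-4)).
C1 strictly dominates C2 — V: 6>2, W: -3>-6, X: -1>-2, Y: 2>-1, Z: 1>0.
Nothing dominates C3: C1 at W (5>-3); C2 at V (4>2); C4 at V (4>-4).
Nothing dominates C4: C1 at W (-3=-3); C2 at W (-3>-6); C3 at X (3>-2).

C2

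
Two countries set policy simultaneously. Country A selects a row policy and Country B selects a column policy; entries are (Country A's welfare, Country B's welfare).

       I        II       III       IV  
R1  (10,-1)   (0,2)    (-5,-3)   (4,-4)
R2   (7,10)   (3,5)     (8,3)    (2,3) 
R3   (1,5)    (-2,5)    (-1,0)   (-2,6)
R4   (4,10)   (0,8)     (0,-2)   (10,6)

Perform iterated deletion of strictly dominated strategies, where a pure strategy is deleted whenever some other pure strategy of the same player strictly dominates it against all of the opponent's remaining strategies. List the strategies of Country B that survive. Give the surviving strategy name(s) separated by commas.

Row R3 is eliminated: R2 beats it against every remaining column (I: 7>1, II: 3>-2, III: 8>-1, IV: 2>-2).
Column III is eliminated: I beats it against every remaining row (R1: -1>-3, R2: 10>3, R4: 10>-2).
Column IV is eliminated: I beats it against every remaining row (R1: -1>-4, R2: 10>3, R4: 10>6).
Country A's strategy R4 is strictly dominated by R2 (I: 7>4, II: 3>0) and is removed.
Among the remaining strategies, none is strictly dominated by another pure strategy of the same player, so the elimination stops.
Surviving strategies — Country A: {R1, R2}; Country B: {I, II}.

I, II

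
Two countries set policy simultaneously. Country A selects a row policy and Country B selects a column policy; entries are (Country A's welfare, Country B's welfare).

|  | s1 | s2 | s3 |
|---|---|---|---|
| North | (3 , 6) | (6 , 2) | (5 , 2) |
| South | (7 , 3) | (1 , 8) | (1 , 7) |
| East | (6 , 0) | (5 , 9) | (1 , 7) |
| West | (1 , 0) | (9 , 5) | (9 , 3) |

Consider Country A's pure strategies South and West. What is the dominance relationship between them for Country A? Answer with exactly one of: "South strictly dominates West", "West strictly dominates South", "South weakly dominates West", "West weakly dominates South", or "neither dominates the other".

South's payoffs vs West's, by Country B's action — s1: 7>1, s2: 1<9, s3: 1<9.
South does better at s1 but worse at s2, s3; neither strategy dominates the other.

neither dominates the other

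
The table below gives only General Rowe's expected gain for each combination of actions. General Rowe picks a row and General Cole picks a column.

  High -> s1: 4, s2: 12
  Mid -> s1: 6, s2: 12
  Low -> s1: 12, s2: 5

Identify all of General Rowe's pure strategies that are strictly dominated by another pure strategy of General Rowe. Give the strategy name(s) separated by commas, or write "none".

none

Nothing dominates High: Mid at s2 (12=12); Low at s2 (12>5).
Nothing dominates Mid: High at s1 (6>4); Low at s2 (12>5).
Nothing dominates Low: High at s1 (12>4); Mid at s1 (12>6).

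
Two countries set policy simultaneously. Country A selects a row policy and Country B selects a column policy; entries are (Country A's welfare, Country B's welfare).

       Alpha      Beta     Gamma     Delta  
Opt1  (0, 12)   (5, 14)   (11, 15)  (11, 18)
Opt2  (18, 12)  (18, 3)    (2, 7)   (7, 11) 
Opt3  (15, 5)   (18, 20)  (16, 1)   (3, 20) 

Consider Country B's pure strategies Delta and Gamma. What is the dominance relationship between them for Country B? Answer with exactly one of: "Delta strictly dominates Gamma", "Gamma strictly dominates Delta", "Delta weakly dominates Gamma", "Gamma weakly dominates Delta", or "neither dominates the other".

Delta strictly dominates Gamma

Compare Delta to Gamma across each opponent action: Opt1: 18>15, Opt2: 11>7, Opt3: 20>1.
Delta gives a strictly higher payoff against each opponent action, so Delta strictly dominates Gamma.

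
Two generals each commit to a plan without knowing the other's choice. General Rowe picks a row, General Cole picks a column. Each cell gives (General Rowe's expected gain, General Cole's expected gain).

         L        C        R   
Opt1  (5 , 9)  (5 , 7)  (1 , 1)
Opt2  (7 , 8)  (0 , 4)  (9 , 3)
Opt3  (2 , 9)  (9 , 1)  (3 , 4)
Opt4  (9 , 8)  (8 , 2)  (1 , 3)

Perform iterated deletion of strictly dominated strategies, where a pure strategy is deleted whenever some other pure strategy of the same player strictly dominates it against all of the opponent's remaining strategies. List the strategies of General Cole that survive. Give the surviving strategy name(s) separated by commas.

L

General Cole's strategy C is strictly dominated by L (Opt1: 9>7, Opt2: 8>4, Opt3: 9>1, Opt4: 8>2) and is removed.
General Rowe's strategy Opt1 is strictly dominated by Opt2 (L: 7>5, R: 9>1) and is removed.
Row Opt3 is eliminated: Opt2 beats it against every remaining column (L: 7>2, R: 9>3).
Column R is eliminated: L beats it against every remaining row (Opt2: 8>3, Opt4: 8>3).
For General Rowe, Opt4 strictly dominates Opt2 on the remaining columns (L: 9>7); eliminate Opt2.
Among the remaining strategies, none is strictly dominated by another pure strategy of the same player, so the elimination stops.
Surviving strategies — General Rowe: {Opt4}; General Cole: {L}.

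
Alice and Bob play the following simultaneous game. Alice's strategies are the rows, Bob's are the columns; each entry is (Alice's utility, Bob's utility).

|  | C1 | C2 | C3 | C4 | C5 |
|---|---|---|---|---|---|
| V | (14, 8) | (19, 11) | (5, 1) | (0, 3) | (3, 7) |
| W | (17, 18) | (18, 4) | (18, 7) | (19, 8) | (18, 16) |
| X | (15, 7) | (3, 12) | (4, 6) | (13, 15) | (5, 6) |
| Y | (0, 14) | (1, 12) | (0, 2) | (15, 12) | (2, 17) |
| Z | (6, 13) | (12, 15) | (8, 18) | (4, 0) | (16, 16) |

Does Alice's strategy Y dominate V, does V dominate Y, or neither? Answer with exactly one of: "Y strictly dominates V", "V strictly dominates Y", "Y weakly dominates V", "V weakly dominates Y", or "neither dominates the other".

Y's payoffs vs V's, by Bob's action — C1: 0<14, C2: 1<19, C3: 0<5, C4: 15>0, C5: 2<3.
Y does better at C4 but worse at C1, C2, C3, C5; neither strategy dominates the other.

neither dominates the other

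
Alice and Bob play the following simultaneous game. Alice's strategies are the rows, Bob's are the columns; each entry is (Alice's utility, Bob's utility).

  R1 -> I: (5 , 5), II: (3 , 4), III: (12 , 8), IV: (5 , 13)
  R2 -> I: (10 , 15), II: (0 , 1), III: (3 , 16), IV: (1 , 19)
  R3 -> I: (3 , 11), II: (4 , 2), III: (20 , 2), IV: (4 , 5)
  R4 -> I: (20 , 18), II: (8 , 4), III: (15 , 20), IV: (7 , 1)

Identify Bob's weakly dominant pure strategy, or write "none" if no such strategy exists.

none

I fails to dominate III at R1 (5<8).
II fails to dominate I at R1 (4<5).
III fails to dominate I at R3 (2<11).
IV fails to dominate I at R3 (5<11).
No single strategy dominates all the others.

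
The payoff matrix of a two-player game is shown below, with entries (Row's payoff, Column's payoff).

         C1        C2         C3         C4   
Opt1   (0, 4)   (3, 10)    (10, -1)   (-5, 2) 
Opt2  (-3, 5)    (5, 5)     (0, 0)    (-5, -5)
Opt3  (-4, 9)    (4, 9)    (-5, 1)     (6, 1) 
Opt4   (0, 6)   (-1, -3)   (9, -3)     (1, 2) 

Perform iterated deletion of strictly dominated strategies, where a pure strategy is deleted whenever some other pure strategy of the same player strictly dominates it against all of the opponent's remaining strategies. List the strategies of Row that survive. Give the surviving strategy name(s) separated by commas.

Opt1, Opt2, Opt4

Column's strategy C3 is strictly dominated by C1 (Opt1: 4>-1, Opt2: 5>0, Opt3: 9>1, Opt4: 6>-3) and is removed.
Column C4 is eliminated: C1 beats it against every remaining row (Opt1: 4>2, Opt2: 5>-5, Opt3: 9>1, Opt4: 6>2).
For Row, Opt2 strictly dominates Opt3 on the remaining columns (C1: -3>-4, C2: 5>4); eliminate Opt3.
Among the remaining strategies, none is strictly dominated by another pure strategy of the same player, so the elimination stops.
Surviving strategies — Row: {Opt1, Opt2, Opt4}; Column: {C1, C2}.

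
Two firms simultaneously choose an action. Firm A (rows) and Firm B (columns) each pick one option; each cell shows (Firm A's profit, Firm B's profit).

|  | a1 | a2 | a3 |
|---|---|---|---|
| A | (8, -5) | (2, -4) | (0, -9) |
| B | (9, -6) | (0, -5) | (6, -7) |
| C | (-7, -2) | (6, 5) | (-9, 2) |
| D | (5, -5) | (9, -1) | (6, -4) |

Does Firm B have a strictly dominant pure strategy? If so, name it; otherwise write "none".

a2

a2 vs a1: A: -4>-5, B: -5>-6, C: 5>-2, D: -1>-5.
a2 vs a3: A: -4>-9, B: -5>-7, C: 5>2, D: -1>-4.
a2 strictly beats every other strategy against every opponent action, so it is strictly dominant.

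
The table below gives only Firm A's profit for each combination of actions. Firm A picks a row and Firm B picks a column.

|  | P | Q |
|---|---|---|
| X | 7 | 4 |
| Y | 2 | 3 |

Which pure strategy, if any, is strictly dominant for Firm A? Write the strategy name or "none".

X vs Y: P: 7>2, Q: 4>3.
X strictly beats every other strategy against every opponent action, so it is strictly dominant.

X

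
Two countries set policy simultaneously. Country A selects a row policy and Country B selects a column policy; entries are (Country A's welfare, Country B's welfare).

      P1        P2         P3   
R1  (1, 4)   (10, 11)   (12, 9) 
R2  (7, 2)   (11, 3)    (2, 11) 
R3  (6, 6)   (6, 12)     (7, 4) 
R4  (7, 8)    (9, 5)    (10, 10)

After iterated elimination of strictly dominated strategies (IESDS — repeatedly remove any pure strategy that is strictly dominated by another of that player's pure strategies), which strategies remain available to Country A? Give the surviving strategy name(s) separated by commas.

R1, R2

For Country A, R4 strictly dominates R3 on the remaining columns (P1: 7>6, P2: 9>6, P3: 10>7); eliminate R3.
For Country B, P3 strictly dominates P1 on the remaining rows (R1: 9>4, R2: 11>2, R4: 10>8); eliminate P1.
Row R4 is eliminated: R1 beats it against every remaining column (P2: 10>9, P3: 12>10).
Among the remaining strategies, none is strictly dominated by another pure strategy of the same player, so the elimination stops.
Surviving strategies — Country A: {R1, R2}; Country B: {P2, P3}.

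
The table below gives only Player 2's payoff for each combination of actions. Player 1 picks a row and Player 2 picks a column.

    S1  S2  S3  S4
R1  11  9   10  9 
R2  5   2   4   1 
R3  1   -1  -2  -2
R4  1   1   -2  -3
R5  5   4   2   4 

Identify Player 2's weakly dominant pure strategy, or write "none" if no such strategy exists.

S1

S1 vs S2: R1: 11>9, R2: 5>2, R3: 1>-1, R4: 1=1, R5: 5>4.
S1 vs S3: R1: 11>10, R2: 5>4, R3: 1>-2, R4: 1>-2, R5: 5>2.
S1 vs S4: R1: 11>9, R2: 5>1, R3: 1>-2, R4: 1>-3, R5: 5>4.
S1 is at least as good as every other strategy against every opponent action, so it is weakly dominant.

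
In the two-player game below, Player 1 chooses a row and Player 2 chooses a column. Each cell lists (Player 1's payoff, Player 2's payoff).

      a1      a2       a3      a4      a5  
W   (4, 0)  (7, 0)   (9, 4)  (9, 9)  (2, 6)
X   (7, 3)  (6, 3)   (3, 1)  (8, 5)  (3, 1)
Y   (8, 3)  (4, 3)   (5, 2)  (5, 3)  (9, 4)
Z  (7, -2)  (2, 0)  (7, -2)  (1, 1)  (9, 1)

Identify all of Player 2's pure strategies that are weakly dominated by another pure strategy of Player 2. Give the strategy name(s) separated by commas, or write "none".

a2 weakly dominates a1 — W: 0=0, X: 3=3, Y: 3=3, Z: 0>-2.
a4 weakly dominates a2 — W: 9>0, X: 5>3, Y: 3=3, Z: 1>0.
a3 is weakly dominated by a4 (W: 9>4, X: 5>1, Y: 3>2, Z: 1>-2).
a4: no other strategy beats it everywhere (a1 at W (9>0); a2 at W (9>0); a3 at W (9>4); a5 at W (9>6)).
a5 is not dominated — it holds its own against a1 at W (6>0); a2 at W (6>0); a3 at W (6>4); a4 at Y (4>3).

a1, a2, a3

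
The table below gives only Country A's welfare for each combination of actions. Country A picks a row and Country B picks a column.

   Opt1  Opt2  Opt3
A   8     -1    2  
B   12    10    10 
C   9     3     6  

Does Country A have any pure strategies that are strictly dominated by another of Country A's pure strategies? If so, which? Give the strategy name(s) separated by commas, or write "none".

A, C

B strictly dominates A — Opt1: 12>8, Opt2: 10>-1, Opt3: 10>2.
B is not dominated — it holds its own against A at Opt1 (12>8); C at Opt1 (12>9).
C is strictly dominated by B (Opt1: 12>9, Opt2: 10>3, Opt3: 10>6).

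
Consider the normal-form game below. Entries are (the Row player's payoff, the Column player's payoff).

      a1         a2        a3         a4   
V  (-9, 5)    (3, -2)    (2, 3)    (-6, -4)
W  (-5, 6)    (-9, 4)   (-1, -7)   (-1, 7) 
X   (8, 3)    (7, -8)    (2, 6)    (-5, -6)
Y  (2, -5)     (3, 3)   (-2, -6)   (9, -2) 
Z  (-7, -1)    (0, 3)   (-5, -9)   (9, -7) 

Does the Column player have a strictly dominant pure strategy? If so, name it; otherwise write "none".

none

a1 fails to dominate a2 at Y (-5<3).
a2 fails to dominate a1 at V (-2<5).
a3 fails to dominate a1 at V (3<5).
a4 fails to dominate a1 at V (-4<5).
No single strategy dominates all the others.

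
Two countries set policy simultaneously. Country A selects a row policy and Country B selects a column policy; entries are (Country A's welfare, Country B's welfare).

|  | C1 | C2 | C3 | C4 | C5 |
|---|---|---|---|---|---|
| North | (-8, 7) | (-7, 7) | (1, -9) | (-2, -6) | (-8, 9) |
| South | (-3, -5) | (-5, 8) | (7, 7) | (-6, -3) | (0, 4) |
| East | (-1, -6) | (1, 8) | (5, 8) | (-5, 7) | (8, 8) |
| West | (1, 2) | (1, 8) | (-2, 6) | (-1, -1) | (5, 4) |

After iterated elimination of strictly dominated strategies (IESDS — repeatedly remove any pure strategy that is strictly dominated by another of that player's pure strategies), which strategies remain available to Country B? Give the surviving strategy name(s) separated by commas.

C2, C3, C5

For Country B, C5 strictly dominates C1 on the remaining rows (North: 9>7, South: 4>-5, East: 8>-6, West: 4>2); eliminate C1.
Column C4 is eliminated: C2 beats it against every remaining row (North: 7>-6, South: 8>-3, East: 8>7, West: 8>-1).
Country A's strategy North is strictly dominated by South (C2: -5>-7, C3: 7>1, C5: 0>-8) and is removed.
Among the remaining strategies, none is strictly dominated by another pure strategy of the same player, so the elimination stops.
Surviving strategies — Country A: {South, East, West}; Country B: {C2, C3, C5}.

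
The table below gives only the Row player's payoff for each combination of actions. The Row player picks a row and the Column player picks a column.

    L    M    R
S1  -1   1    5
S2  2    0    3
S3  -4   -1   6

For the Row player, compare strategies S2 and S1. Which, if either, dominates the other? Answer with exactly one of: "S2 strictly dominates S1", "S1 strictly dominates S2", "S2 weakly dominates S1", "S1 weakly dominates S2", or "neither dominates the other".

neither dominates the other

S2's payoffs vs S1's, by the Column player's action — L: 2>-1, M: 0<1, R: 3<5.
S2 does better at L but worse at M, R; neither strategy dominates the other.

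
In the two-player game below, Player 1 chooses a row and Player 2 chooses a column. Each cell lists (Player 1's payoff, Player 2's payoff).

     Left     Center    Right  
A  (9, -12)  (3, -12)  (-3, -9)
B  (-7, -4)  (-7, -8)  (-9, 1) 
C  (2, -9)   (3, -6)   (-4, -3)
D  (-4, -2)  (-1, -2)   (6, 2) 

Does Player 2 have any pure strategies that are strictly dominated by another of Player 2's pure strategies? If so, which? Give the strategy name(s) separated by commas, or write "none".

Left: dominated, since Right does at least as well everywhere (A: -9>-12, B: 1>-4, C: -3>-9, D: 2>-2).
Center: dominated, since Right does at least as well everywhere (A: -9>-12, B: 1>-8, C: -3>-6, D: 2>-2).
Nothing dominates Right: Left at A (-9>-12); Center at A (-9>-12).

Left, Center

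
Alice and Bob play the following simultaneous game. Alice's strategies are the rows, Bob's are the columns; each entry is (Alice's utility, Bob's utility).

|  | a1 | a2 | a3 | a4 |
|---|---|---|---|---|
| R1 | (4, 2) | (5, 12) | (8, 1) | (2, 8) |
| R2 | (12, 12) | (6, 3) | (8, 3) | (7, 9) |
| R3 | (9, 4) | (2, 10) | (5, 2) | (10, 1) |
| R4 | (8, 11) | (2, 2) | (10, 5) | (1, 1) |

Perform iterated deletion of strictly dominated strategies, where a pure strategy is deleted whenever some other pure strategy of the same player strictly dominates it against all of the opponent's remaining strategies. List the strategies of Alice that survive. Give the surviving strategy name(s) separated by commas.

Column a3 is eliminated: a1 beats it against every remaining row (R1: 2>1, R2: 12>3, R3: 4>2, R4: 11>5).
Alice's strategy R1 is strictly dominated by R2 (a1: 12>4, a2: 6>5, a4: 7>2) and is removed.
For Alice, R2 strictly dominates R4 on the remaining columns (a1: 12>8, a2: 6>2, a4: 7>1); eliminate R4.
Bob's strategy a4 is strictly dominated by a1 (R2: 12>9, R3: 4>1) and is removed.
Alice's strategy R3 is strictly dominated by R2 (a1: 12>9, a2: 6>2) and is removed.
Column a2 is eliminated: a1 beats it against every remaining row (R2: 12>3).
Among the remaining strategies, none is strictly dominated by another pure strategy of the same player, so the elimination stops.
Surviving strategies — Alice: {R2}; Bob: {a1}.

R2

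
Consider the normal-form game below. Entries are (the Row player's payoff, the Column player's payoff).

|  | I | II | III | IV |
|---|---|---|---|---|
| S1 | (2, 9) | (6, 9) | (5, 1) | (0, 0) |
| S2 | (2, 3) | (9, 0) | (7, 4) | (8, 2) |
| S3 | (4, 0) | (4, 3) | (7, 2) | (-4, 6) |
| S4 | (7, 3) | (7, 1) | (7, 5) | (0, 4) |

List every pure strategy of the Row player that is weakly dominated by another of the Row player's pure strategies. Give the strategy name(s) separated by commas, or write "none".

S1, S3

S1 is weakly dominated by S2 (I: 2=2, II: 9>6, III: 7>5, IV: 8>0).
S2 is not dominated — it holds its own against S1 at II (9>6); S3 at II (9>4); S4 at II (9>7).
S4 weakly dominates S3 — I: 7>4, II: 7>4, III: 7=7, IV: 0>-4.
S4 is not dominated — it holds its own against S1 at I (7>2); S2 at I (7>2); S3 at I (7>4).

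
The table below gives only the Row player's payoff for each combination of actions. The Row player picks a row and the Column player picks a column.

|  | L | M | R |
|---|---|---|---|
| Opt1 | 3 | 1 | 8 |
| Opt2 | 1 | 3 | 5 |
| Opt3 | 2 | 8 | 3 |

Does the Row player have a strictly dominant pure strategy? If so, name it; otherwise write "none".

none

Opt1 fails to dominate Opt2 at M (1<3).
Opt2 fails to dominate Opt1 at L (1<3).
Opt3 fails to dominate Opt1 at L (2<3).
No single strategy dominates all the others.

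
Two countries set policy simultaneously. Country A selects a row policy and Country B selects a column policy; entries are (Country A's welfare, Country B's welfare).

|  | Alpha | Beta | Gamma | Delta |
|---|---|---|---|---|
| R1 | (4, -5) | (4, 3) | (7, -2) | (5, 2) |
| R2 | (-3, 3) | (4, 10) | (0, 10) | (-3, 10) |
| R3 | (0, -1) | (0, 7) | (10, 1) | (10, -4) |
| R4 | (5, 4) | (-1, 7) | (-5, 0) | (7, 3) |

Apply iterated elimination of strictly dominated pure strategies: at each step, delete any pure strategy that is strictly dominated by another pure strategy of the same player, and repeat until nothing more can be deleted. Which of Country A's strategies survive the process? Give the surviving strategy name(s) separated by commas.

R1, R2, R3

Country B's strategy Alpha is strictly dominated by Beta (R1: 3>-5, R2: 10>3, R3: 7>-1, R4: 7>4) and is removed.
For Country A, R3 strictly dominates R4 on the remaining columns (Beta: 0>-1, Gamma: 10>-5, Delta: 10>7); eliminate R4.
Among the remaining strategies, none is strictly dominated by another pure strategy of the same player, so the elimination stops.
Surviving strategies — Country A: {R1, R2, R3}; Country B: {Beta, Gamma, Delta}.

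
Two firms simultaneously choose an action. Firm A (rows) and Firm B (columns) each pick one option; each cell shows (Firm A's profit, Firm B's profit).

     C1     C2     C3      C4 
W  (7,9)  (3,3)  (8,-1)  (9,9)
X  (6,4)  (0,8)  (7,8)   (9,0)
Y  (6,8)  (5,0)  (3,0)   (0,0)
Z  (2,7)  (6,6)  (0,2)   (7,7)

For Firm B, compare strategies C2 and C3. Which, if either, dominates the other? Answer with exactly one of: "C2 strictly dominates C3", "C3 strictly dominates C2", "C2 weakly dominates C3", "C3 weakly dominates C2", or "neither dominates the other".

C2 weakly dominates C3

Compare C2 to C3 across each opponent action: W: 3>-1, X: 8=8, Y: 0=0, Z: 6>2.
C2 is at least as good everywhere and strictly better somewhere (tied only at X, Y), so C2 weakly but not strictly dominates C3.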